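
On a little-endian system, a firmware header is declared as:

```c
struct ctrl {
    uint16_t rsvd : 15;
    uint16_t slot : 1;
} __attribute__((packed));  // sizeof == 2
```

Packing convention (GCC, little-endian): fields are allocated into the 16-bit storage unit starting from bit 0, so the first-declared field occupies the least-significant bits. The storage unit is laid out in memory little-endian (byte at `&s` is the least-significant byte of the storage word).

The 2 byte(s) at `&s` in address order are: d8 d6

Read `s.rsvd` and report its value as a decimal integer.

[0]=0xd8 [1]=0xd6 (little-endian) → word 0xd6d8
rsvd [0+:15] = (word>>0) & 0x7fff = 22232  ←
slot [15+:1] = (word>>15) & 0x1 = 1

22232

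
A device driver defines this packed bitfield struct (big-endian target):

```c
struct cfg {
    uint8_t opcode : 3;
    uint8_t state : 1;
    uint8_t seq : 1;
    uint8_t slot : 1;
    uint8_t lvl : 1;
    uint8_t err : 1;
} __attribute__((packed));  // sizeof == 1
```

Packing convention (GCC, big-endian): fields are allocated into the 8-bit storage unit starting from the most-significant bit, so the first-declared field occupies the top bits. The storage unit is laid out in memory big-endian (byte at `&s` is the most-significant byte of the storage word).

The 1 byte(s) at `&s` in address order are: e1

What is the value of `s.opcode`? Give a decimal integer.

[0]=0xe1 (big-endian) → word 0xe1
opcode [5+:3] = (word>>5) & 0x7 = 7  ←
state [4+:1] = (word>>4) & 0x1 = 0
seq [3+:1] = (word>>3) & 0x1 = 0
slot [2+:1] = (word>>2) & 0x1 = 0
lvl [1+:1] = (word>>1) & 0x1 = 0
err [0+:1] = (word>>0) & 0x1 = 1

7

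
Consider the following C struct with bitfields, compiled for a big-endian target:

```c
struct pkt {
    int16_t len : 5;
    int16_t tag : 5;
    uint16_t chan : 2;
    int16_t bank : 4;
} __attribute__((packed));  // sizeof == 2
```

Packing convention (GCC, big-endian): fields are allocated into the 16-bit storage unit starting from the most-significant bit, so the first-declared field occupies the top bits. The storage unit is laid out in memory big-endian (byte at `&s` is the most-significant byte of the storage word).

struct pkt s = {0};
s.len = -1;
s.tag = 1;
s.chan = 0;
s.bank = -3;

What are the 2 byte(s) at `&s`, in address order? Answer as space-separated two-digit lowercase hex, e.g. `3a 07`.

f8 4d

len (5b) val=-1 bits=0x1f at bit 11: 0xf800
tag (5b) val=1 bits=0x1 at bit 6: 0xf840
chan (2b) val=0 bits=0x0 at bit 4: 0xf840
bank (4b) val=-3 bits=0xd at bit 0: 0xf84d
word = 0xf84d → big-endian bytes:
  [0]=0xf8  [1]=0x4d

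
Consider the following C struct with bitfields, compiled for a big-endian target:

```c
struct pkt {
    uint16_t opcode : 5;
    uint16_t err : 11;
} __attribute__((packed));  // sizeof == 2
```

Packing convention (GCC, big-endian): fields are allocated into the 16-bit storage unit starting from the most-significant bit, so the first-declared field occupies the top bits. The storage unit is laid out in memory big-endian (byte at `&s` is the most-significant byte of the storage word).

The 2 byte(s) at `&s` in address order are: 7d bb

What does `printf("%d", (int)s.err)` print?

[0]=0x7d [1]=0xbb (big-endian) → word 0x7dbb
opcode [11+:5] = (word>>11) & 0x1f = 15
err [0+:11] = (word>>0) & 0x7ff = 1467  ←

1467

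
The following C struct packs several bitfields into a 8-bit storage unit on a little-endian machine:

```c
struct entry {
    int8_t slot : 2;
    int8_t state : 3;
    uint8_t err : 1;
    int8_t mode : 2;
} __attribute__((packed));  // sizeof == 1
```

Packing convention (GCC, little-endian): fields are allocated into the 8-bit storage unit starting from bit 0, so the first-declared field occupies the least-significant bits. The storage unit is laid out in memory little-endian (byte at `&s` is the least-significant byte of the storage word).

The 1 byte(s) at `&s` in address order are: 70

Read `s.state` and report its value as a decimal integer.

-4

[0]=0x70 (little-endian) → word 0x70
slot:2 @ bit 0 → (0x70>>0)&0x3 = 0x0
state:3 @ bit 2 → (0x70>>2)&0x7 = 0x4  ←
err:1 @ bit 5 → (0x70>>5)&0x1 = 0x1
mode:2 @ bit 6 → (0x70>>6)&0x3 = 0x1
state signed 3b, MSB=1: 4 - 8 = -4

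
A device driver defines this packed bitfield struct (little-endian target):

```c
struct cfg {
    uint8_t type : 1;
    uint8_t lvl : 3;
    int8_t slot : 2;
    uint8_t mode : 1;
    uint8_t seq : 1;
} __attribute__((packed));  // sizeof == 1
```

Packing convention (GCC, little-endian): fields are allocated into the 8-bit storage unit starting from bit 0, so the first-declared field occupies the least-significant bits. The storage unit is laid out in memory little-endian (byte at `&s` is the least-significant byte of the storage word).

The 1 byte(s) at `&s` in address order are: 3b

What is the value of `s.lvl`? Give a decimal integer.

[0]=0x3b (little-endian) → word 0x3b
type:1 @ bit 0 → (0x3b>>0)&0x1 = 0x1
lvl:3 @ bit 1 → (0x3b>>1)&0x7 = 0x5  ←
slot:2 @ bit 4 → (0x3b>>4)&0x3 = 0x3
mode:1 @ bit 6 → (0x3b>>6)&0x1 = 0x0
seq:1 @ bit 7 → (0x3b>>7)&0x1 = 0x0

5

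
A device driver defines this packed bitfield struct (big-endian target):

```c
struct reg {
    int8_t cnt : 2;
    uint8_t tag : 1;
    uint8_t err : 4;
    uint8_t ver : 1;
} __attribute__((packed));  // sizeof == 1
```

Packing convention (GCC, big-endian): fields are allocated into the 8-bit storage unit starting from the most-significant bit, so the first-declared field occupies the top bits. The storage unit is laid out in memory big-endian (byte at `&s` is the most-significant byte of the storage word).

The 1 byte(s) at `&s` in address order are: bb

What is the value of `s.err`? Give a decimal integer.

13

[0]=0xbb (big-endian) → word 0xbb
cnt:2 @ bit 6 → (0xbb>>6)&0x3 = 0x2
tag:1 @ bit 5 → (0xbb>>5)&0x1 = 0x1
err:4 @ bit 1 → (0xbb>>1)&0xf = 0xd  ←
ver:1 @ bit 0 → (0xbb>>0)&0x1 = 0x1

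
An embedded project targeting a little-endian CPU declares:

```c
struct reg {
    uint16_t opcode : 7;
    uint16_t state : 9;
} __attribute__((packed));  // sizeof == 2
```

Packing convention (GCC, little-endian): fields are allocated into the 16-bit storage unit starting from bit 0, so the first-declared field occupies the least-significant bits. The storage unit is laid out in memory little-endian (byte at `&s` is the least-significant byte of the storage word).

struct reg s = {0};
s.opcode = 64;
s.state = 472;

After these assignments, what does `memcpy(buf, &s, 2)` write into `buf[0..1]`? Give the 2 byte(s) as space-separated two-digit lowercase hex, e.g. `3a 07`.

40 ec

opcode (7b) val=64 bits=0x40 at bit 0: 0x0040
state (9b) val=472 bits=0x1d8 at bit 7: 0xec40
word = 0xec40 → little-endian bytes:
  [0]=0x40  [1]=0xec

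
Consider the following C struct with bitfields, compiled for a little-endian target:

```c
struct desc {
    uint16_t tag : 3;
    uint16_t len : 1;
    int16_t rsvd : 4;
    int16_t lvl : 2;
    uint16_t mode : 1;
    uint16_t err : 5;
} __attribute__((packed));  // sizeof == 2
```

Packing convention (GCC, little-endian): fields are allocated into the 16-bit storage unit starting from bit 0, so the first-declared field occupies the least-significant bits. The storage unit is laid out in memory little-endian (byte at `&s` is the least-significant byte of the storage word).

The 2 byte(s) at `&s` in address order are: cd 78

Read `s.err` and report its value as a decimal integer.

15

[0]=0xcd [1]=0x78 (little-endian) → word 0x78cd
tag [0+:3] = (word>>0) & 0x7 = 5
len [3+:1] = (word>>3) & 0x1 = 1
rsvd [4+:4] = (word>>4) & 0xf = 12
lvl [8+:2] = (word>>8) & 0x3 = 0
mode [10+:1] = (word>>10) & 0x1 = 0
err [11+:5] = (word>>11) & 0x1f = 15  ←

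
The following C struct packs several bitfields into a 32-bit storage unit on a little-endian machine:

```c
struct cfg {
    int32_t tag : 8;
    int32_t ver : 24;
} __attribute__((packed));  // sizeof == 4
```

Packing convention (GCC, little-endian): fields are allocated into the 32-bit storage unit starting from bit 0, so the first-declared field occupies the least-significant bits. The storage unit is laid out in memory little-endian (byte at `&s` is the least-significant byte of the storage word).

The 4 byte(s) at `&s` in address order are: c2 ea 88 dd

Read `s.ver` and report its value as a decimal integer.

[0]=0xc2 [1]=0xea [2]=0x88 [3]=0xdd (little-endian) → word 0xdd88eac2
tag [0+:8] = (word>>0) & 0xff = 194
ver [8+:24] = (word>>8) & 0xffffff = 14518506  ←
ver signed 24b, MSB=1: 14518506 - 16777216 = -2258710

-2258710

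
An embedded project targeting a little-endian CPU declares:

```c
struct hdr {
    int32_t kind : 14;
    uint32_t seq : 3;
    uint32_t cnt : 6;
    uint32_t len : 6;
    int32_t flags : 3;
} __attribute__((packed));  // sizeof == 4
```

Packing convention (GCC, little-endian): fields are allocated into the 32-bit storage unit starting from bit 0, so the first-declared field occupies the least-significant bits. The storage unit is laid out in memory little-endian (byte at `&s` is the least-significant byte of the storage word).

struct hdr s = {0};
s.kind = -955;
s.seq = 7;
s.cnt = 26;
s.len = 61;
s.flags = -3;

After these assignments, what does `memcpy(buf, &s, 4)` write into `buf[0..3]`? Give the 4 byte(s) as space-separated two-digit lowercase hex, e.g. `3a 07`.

kind:14 = -955 → 0x3c45 << 0 → word 0x00003c45
seq:3 = 7 → 0x7 << 14 → word 0x0001fc45
cnt:6 = 26 → 0x1a << 17 → word 0x0035fc45
len:6 = 61 → 0x3d << 23 → word 0x1eb5fc45
flags:3 = -3 → 0x5 << 29 → word 0xbeb5fc45
word = 0xbeb5fc45 → little-endian bytes:
  [0]=0x45  [1]=0xfc  [2]=0xb5  [3]=0xbe

45 fc b5 be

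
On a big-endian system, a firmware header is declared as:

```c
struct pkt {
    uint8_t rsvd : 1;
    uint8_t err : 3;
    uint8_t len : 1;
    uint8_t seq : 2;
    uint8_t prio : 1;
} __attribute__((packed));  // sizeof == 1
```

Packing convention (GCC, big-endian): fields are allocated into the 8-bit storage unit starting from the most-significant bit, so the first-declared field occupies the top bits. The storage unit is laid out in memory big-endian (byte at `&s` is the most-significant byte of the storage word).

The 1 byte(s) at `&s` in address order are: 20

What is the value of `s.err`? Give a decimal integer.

[0]=0x20 (big-endian) → word 0x20
rsvd:1 @ bit 7 → (0x20>>7)&0x1 = 0x0
err:3 @ bit 4 → (0x20>>4)&0x7 = 0x2  ←
len:1 @ bit 3 → (0x20>>3)&0x1 = 0x0
seq:2 @ bit 1 → (0x20>>1)&0x3 = 0x0
prio:1 @ bit 0 → (0x20>>0)&0x1 = 0x0

2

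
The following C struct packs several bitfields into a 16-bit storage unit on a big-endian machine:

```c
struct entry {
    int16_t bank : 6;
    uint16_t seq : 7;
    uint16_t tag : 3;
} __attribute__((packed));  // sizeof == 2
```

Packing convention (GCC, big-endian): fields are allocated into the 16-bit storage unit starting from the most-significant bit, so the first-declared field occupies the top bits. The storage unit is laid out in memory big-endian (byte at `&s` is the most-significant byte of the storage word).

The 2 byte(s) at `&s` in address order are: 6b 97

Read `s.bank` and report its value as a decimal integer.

26

[0]=0x6b [1]=0x97 (big-endian) → word 0x6b97
bank:6 @ bit 10 → (0x6b97>>10)&0x3f = 0x1a  ←
seq:7 @ bit 3 → (0x6b97>>3)&0x7f = 0x72
tag:3 @ bit 0 → (0x6b97>>0)&0x7 = 0x7
bank signed 6b, MSB=0: value = 26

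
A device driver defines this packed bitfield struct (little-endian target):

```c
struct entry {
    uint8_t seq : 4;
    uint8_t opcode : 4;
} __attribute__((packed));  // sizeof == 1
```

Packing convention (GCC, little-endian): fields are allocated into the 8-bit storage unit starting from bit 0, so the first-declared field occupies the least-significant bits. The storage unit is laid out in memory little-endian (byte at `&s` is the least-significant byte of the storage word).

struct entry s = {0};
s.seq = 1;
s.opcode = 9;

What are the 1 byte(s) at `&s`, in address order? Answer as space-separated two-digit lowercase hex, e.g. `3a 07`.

seq:4 = 1 → 0x1 << 0 → word 0x01
opcode:4 = 9 → 0x9 << 4 → word 0x91
word = 0x91 → little-endian bytes:
  [0]=0x91

91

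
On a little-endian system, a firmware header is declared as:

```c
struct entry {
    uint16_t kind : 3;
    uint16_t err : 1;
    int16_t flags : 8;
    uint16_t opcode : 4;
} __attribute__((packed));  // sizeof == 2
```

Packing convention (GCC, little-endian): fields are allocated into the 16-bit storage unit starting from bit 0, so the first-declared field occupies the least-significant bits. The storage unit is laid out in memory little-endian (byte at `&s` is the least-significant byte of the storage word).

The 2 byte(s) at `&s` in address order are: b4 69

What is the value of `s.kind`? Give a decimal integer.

4

[0]=0xb4 [1]=0x69 (little-endian) → word 0x69b4
kind [0+:3] = (word>>0) & 0x7 = 4  ←
err [3+:1] = (word>>3) & 0x1 = 0
flags [4+:8] = (word>>4) & 0xff = 155
opcode [12+:4] = (word>>12) & 0xf = 6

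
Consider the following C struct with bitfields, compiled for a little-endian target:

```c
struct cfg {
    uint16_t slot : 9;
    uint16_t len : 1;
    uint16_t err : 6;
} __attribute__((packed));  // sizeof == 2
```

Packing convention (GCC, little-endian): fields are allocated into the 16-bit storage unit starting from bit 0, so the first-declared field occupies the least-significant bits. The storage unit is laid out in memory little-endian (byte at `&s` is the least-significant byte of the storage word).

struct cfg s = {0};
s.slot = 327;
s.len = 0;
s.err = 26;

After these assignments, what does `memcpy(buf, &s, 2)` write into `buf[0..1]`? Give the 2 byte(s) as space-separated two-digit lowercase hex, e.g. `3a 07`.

[0+:9] slot=327 & 0x1ff = 0x147; word=0x0147
[9+:1] len=0 & 0x1 = 0x0; word=0x0147
[10+:6] err=26 & 0x3f = 0x1a; word=0x6947
word = 0x6947 → little-endian bytes:
  [0]=0x47  [1]=0x69

47 69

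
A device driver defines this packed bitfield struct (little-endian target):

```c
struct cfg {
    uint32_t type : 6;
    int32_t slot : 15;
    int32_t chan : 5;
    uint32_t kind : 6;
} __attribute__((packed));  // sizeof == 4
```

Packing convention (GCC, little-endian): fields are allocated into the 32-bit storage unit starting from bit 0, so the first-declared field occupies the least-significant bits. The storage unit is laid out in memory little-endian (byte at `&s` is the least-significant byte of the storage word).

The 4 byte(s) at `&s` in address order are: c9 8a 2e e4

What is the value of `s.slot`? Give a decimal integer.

[0]=0xc9 [1]=0x8a [2]=0x2e [3]=0xe4 (little-endian) → word 0xe42e8ac9
type:6 @ bit 0 → (0xe42e8ac9>>0)&0x3f = 0x9
slot:15 @ bit 6 → (0xe42e8ac9>>6)&0x7fff = 0x3a2b  ←
chan:5 @ bit 21 → (0xe42e8ac9>>21)&0x1f = 0x1
kind:6 @ bit 26 → (0xe42e8ac9>>26)&0x3f = 0x39
slot signed 15b, MSB=0: value = 14891

14891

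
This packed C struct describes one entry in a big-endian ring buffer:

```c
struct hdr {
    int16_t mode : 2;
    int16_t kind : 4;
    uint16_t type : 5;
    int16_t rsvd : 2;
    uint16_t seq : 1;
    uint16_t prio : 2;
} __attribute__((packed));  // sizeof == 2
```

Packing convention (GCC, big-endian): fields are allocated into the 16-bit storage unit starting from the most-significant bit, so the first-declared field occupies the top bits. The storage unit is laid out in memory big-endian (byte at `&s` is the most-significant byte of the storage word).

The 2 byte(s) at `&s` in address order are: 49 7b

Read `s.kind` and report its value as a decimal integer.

2

[0]=0x49 [1]=0x7b (big-endian) → word 0x497b
mode:2 @ bit 14 → (0x497b>>14)&0x3 = 0x1
kind:4 @ bit 10 → (0x497b>>10)&0xf = 0x2  ←
type:5 @ bit 5 → (0x497b>>5)&0x1f = 0xb
rsvd:2 @ bit 3 → (0x497b>>3)&0x3 = 0x3
seq:1 @ bit 2 → (0x497b>>2)&0x1 = 0x0
prio:2 @ bit 0 → (0x497b>>0)&0x3 = 0x3
kind signed 4b, MSB=0: value = 2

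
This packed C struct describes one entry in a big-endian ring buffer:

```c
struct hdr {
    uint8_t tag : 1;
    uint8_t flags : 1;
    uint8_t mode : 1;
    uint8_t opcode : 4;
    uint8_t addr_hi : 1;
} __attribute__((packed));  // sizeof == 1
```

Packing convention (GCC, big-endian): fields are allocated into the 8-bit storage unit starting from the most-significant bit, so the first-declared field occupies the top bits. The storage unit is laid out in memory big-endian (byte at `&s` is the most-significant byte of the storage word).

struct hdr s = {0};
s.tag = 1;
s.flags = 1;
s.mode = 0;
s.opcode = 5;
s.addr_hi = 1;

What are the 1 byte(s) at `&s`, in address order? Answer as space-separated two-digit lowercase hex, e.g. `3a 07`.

tag (1b) val=1 bits=0x1 at bit 7: 0x80
flags (1b) val=1 bits=0x1 at bit 6: 0xc0
mode (1b) val=0 bits=0x0 at bit 5: 0xc0
opcode (4b) val=5 bits=0x5 at bit 1: 0xca
addr_hi (1b) val=1 bits=0x1 at bit 0: 0xcb
word = 0xcb → big-endian bytes:
  [0]=0xcb

cb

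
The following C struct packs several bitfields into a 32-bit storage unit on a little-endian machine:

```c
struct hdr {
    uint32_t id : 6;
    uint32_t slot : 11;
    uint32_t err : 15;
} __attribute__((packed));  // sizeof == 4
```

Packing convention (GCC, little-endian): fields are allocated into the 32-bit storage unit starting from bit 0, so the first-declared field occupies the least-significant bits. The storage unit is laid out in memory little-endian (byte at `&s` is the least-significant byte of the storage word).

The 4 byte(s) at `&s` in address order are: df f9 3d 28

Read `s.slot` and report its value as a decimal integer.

[0]=0xdf [1]=0xf9 [2]=0x3d [3]=0x28 (little-endian) → word 0x283df9df
id:6 @ bit 0 → (0x283df9df>>0)&0x3f = 0x1f
slot:11 @ bit 6 → (0x283df9df>>6)&0x7ff = 0x7e7  ←
err:15 @ bit 17 → (0x283df9df>>17)&0x7fff = 0x141e

2023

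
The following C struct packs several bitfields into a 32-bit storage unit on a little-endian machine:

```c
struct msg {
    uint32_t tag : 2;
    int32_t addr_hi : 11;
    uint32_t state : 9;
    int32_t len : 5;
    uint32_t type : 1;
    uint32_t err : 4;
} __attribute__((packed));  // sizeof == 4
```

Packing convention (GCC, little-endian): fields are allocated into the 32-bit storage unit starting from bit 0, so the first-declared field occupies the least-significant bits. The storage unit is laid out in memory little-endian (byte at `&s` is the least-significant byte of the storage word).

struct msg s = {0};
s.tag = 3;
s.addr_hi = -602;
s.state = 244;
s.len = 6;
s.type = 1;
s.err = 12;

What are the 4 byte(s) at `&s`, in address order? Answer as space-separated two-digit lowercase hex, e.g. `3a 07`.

tag (2b) val=3 bits=0x3 at bit 0: 0x00000003
addr_hi (11b) val=-602 bits=0x5a6 at bit 2: 0x0000169b
state (9b) val=244 bits=0xf4 at bit 13: 0x001e969b
len (5b) val=6 bits=0x6 at bit 22: 0x019e969b
type (1b) val=1 bits=0x1 at bit 27: 0x099e969b
err (4b) val=12 bits=0xc at bit 28: 0xc99e969b
word = 0xc99e969b → little-endian bytes:
  [0]=0x9b  [1]=0x96  [2]=0x9e  [3]=0xc9

9b 96 9e c9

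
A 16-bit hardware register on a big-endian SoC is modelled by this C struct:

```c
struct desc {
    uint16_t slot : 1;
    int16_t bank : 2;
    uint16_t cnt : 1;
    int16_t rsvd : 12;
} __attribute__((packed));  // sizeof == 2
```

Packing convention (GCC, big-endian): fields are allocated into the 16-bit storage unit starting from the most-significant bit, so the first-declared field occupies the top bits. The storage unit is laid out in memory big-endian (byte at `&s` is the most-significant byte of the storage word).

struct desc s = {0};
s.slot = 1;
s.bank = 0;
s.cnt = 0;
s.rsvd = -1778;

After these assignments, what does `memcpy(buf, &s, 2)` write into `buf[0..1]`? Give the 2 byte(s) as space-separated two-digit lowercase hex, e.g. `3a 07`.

slot:1 = 1 → 0x1 << 15 → word 0x8000
bank:2 = 0 → 0x0 << 13 → word 0x8000
cnt:1 = 0 → 0x0 << 12 → word 0x8000
rsvd:12 = -1778 → 0x90e << 0 → word 0x890e
word = 0x890e → big-endian bytes:
  [0]=0x89  [1]=0x0e

89 0e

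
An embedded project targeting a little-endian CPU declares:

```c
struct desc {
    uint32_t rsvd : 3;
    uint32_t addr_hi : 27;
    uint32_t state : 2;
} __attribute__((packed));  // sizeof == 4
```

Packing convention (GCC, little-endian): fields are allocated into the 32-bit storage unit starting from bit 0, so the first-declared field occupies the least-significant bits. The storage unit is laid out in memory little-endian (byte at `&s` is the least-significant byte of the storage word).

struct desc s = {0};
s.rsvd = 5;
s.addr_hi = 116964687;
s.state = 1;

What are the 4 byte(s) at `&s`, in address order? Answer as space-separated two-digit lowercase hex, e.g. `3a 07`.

rsvd (3b) val=5 bits=0x5 at bit 0: 0x00000005
addr_hi (27b) val=116964687 bits=0x6f8bd4f at bit 3: 0x37c5ea7d
state (2b) val=1 bits=0x1 at bit 30: 0x77c5ea7d
word = 0x77c5ea7d → little-endian bytes:
  [0]=0x7d  [1]=0xea  [2]=0xc5  [3]=0x77

7d ea c5 77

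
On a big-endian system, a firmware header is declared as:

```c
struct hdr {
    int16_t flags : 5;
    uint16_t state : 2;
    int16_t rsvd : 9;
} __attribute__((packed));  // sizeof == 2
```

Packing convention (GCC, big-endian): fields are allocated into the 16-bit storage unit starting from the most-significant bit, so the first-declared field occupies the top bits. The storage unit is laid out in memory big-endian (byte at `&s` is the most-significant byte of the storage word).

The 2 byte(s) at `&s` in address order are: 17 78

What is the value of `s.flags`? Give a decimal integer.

[0]=0x17 [1]=0x78 (big-endian) → word 0x1778
flags:5 @ bit 11 → (0x1778>>11)&0x1f = 0x2  ←
state:2 @ bit 9 → (0x1778>>9)&0x3 = 0x3
rsvd:9 @ bit 0 → (0x1778>>0)&0x1ff = 0x178
flags signed 5b, MSB=0: value = 2

2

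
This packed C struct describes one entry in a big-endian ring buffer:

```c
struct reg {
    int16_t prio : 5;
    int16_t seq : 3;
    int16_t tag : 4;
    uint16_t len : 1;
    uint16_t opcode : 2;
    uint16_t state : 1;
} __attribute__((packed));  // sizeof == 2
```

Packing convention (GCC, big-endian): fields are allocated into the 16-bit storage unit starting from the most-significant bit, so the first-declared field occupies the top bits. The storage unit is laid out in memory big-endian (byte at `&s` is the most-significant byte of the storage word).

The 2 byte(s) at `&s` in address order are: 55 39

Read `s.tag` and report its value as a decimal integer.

[0]=0x55 [1]=0x39 (big-endian) → word 0x5539
prio:5 @ bit 11 → (0x5539>>11)&0x1f = 0xa
seq:3 @ bit 8 → (0x5539>>8)&0x7 = 0x5
tag:4 @ bit 4 → (0x5539>>4)&0xf = 0x3  ←
len:1 @ bit 3 → (0x5539>>3)&0x1 = 0x1
opcode:2 @ bit 1 → (0x5539>>1)&0x3 = 0x0
state:1 @ bit 0 → (0x5539>>0)&0x1 = 0x1
tag signed 4b, MSB=0: value = 3

3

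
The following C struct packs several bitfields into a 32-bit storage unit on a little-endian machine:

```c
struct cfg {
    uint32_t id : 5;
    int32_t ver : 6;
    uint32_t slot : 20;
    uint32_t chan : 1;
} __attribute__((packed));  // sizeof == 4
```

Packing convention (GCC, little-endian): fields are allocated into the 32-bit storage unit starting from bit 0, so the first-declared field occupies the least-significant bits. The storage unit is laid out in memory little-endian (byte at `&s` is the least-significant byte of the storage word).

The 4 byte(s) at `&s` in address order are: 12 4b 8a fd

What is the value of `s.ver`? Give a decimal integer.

24

[0]=0x12 [1]=0x4b [2]=0x8a [3]=0xfd (little-endian) → word 0xfd8a4b12
id [0+:5] = (word>>0) & 0x1f = 18
ver [5+:6] = (word>>5) & 0x3f = 24  ←
slot [11+:20] = (word>>11) & 0xfffff = 1028425
chan [31+:1] = (word>>31) & 0x1 = 1
ver signed 6b, MSB=0: value = 24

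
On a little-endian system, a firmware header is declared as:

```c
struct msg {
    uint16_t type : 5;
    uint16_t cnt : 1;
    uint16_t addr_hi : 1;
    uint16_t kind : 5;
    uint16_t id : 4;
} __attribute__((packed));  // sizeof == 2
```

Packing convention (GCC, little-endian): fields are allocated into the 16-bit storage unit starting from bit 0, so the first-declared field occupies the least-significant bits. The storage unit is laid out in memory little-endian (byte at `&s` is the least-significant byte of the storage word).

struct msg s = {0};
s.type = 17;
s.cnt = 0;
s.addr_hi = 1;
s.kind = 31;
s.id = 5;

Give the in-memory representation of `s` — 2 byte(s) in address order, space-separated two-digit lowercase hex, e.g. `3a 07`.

d1 5f

type (5b) val=17 bits=0x11 at bit 0: 0x0011
cnt (1b) val=0 bits=0x0 at bit 5: 0x0011
addr_hi (1b) val=1 bits=0x1 at bit 6: 0x0051
kind (5b) val=31 bits=0x1f at bit 7: 0x0fd1
id (4b) val=5 bits=0x5 at bit 12: 0x5fd1
word = 0x5fd1 → little-endian bytes:
  [0]=0xd1  [1]=0x5f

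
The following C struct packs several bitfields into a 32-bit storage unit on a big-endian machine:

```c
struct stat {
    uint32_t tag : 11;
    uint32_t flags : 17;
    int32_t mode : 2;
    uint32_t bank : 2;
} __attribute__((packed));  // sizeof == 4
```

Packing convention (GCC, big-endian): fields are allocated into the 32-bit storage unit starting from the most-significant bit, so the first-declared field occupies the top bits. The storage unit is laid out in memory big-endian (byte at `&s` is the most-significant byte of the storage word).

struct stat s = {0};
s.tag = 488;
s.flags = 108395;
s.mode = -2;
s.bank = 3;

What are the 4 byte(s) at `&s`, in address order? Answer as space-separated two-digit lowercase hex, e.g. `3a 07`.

[21+:11] tag=488 & 0x7ff = 0x1e8; word=0x3d000000
[4+:17] flags=108395 & 0x1ffff = 0x1a76b; word=0x3d1a76b0
[2+:2] mode=-2 & 0x3 = 0x2; word=0x3d1a76b8
[0+:2] bank=3 & 0x3 = 0x3; word=0x3d1a76bb
word = 0x3d1a76bb → big-endian bytes:
  [0]=0x3d  [1]=0x1a  [2]=0x76  [3]=0xbb

3d 1a 76 bb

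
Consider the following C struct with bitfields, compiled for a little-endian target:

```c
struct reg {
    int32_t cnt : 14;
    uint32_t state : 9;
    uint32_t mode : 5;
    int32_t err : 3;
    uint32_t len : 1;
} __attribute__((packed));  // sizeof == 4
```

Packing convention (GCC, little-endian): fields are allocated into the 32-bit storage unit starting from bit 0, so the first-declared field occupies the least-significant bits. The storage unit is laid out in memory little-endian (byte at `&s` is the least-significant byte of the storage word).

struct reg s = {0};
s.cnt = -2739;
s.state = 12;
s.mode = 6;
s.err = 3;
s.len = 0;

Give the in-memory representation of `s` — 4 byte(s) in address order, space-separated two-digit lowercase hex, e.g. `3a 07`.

4d 35 03 33

cnt (14b) val=-2739 bits=0x354d at bit 0: 0x0000354d
state (9b) val=12 bits=0xc at bit 14: 0x0003354d
mode (5b) val=6 bits=0x6 at bit 23: 0x0303354d
err (3b) val=3 bits=0x3 at bit 28: 0x3303354d
len (1b) val=0 bits=0x0 at bit 31: 0x3303354d
word = 0x3303354d → little-endian bytes:
  [0]=0x4d  [1]=0x35  [2]=0x03  [3]=0x33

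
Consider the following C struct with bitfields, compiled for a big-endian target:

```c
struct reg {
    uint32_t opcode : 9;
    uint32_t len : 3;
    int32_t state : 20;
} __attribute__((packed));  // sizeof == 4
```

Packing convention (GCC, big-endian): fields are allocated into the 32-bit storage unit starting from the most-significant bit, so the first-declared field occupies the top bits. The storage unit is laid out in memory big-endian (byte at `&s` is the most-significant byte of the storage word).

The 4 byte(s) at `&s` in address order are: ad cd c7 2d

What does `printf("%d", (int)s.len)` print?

[0]=0xad [1]=0xcd [2]=0xc7 [3]=0x2d (big-endian) → word 0xadcdc72d
opcode [23+:9] = (word>>23) & 0x1ff = 347
len [20+:3] = (word>>20) & 0x7 = 4  ←
state [0+:20] = (word>>0) & 0xfffff = 902957

4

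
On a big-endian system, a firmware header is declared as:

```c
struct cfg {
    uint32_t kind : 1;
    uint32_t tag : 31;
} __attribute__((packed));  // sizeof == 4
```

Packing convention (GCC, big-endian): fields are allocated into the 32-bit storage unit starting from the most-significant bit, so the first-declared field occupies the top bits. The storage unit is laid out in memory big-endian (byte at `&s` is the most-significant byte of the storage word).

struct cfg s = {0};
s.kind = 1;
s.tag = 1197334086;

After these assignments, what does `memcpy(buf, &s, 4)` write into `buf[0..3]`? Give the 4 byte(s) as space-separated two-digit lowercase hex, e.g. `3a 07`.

c7 5d de 46

kind:1 = 1 → 0x1 << 31 → word 0x80000000
tag:31 = 1197334086 → 0x475dde46 << 0 → word 0xc75dde46
word = 0xc75dde46 → big-endian bytes:
  [0]=0xc7  [1]=0x5d  [2]=0xde  [3]=0x46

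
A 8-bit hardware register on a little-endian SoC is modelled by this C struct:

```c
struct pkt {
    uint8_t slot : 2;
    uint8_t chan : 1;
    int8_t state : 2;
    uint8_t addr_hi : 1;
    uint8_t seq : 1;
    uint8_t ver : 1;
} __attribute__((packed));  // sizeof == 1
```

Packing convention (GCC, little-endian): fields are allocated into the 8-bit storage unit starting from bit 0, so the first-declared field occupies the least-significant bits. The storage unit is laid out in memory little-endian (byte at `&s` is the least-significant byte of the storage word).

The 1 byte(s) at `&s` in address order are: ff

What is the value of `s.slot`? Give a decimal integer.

[0]=0xff (little-endian) → word 0xff
slot:2 @ bit 0 → (0xff>>0)&0x3 = 0x3  ←
chan:1 @ bit 2 → (0xff>>2)&0x1 = 0x1
state:2 @ bit 3 → (0xff>>3)&0x3 = 0x3
addr_hi:1 @ bit 5 → (0xff>>5)&0x1 = 0x1
seq:1 @ bit 6 → (0xff>>6)&0x1 = 0x1
ver:1 @ bit 7 → (0xff>>7)&0x1 = 0x1

3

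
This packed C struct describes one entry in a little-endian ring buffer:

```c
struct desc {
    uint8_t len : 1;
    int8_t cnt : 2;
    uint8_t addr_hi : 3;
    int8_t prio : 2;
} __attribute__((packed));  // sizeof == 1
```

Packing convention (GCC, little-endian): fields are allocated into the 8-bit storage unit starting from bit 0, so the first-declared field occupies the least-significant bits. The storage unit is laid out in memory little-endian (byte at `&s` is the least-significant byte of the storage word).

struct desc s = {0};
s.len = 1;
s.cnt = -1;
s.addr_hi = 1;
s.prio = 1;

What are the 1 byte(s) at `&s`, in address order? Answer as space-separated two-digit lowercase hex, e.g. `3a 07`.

4f

len (1b) val=1 bits=0x1 at bit 0: 0x01
cnt (2b) val=-1 bits=0x3 at bit 1: 0x07
addr_hi (3b) val=1 bits=0x1 at bit 3: 0x0f
prio (2b) val=1 bits=0x1 at bit 6: 0x4f
word = 0x4f → little-endian bytes:
  [0]=0x4f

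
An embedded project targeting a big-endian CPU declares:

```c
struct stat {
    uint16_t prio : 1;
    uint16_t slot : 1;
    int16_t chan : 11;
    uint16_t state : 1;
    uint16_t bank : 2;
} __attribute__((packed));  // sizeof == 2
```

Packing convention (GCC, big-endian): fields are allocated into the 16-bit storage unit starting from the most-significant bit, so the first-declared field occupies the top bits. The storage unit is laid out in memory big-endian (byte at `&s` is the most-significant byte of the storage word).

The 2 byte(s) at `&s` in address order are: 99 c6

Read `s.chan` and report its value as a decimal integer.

824

[0]=0x99 [1]=0xc6 (big-endian) → word 0x99c6
prio [15+:1] = (word>>15) & 0x1 = 1
slot [14+:1] = (word>>14) & 0x1 = 0
chan [3+:11] = (word>>3) & 0x7ff = 824  ←
state [2+:1] = (word>>2) & 0x1 = 1
bank [0+:2] = (word>>0) & 0x3 = 2
chan signed 11b, MSB=0: value = 824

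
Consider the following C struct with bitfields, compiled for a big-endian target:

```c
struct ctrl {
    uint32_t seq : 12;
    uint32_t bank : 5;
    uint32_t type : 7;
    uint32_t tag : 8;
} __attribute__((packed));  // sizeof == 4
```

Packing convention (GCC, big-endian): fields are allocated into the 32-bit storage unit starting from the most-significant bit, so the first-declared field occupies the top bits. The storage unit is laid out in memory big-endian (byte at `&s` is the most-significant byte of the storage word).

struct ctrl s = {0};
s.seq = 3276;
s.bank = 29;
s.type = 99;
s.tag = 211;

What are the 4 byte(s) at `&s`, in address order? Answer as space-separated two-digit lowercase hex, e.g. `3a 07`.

cc ce e3 d3

[20+:12] seq=3276 & 0xfff = 0xccc; word=0xccc00000
[15+:5] bank=29 & 0x1f = 0x1d; word=0xccce8000
[8+:7] type=99 & 0x7f = 0x63; word=0xcccee300
[0+:8] tag=211 & 0xff = 0xd3; word=0xcccee3d3
word = 0xcccee3d3 → big-endian bytes:
  [0]=0xcc  [1]=0xce  [2]=0xe3  [3]=0xd3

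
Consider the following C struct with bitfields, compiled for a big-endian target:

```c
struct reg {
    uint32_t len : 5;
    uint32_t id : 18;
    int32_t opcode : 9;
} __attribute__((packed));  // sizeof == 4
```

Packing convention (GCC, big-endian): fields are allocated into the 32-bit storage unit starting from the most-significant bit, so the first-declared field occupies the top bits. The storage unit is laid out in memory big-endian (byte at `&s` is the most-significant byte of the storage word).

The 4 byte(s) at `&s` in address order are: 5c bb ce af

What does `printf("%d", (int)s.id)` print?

155111

[0]=0x5c [1]=0xbb [2]=0xce [3]=0xaf (big-endian) → word 0x5cbbceaf
len:5 @ bit 27 → (0x5cbbceaf>>27)&0x1f = 0xb
id:18 @ bit 9 → (0x5cbbceaf>>9)&0x3ffff = 0x25de7  ←
opcode:9 @ bit 0 → (0x5cbbceaf>>0)&0x1ff = 0xaf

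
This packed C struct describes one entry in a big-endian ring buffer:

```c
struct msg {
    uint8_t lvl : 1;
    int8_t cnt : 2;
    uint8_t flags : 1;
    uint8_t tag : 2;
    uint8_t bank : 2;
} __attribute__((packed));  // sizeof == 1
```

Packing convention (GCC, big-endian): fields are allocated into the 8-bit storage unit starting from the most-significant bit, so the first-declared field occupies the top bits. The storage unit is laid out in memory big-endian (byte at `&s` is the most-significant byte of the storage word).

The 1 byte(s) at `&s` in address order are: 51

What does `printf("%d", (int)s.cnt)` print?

-2

[0]=0x51 (big-endian) → word 0x51
lvl:1 @ bit 7 → (0x51>>7)&0x1 = 0x0
cnt:2 @ bit 5 → (0x51>>5)&0x3 = 0x2  ←
flags:1 @ bit 4 → (0x51>>4)&0x1 = 0x1
tag:2 @ bit 2 → (0x51>>2)&0x3 = 0x0
bank:2 @ bit 0 → (0x51>>0)&0x3 = 0x1
cnt signed 2b, MSB=1: 2 - 4 = -2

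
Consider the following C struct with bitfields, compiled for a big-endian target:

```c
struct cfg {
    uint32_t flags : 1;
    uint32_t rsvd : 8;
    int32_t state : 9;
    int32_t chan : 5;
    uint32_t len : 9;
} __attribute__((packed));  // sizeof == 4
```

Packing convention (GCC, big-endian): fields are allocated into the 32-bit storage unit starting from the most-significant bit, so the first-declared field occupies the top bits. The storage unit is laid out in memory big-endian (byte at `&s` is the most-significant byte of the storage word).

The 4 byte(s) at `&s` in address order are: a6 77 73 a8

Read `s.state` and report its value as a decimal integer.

-35

[0]=0xa6 [1]=0x77 [2]=0x73 [3]=0xa8 (big-endian) → word 0xa67773a8
flags [31+:1] = (word>>31) & 0x1 = 1
rsvd [23+:8] = (word>>23) & 0xff = 76
state [14+:9] = (word>>14) & 0x1ff = 477  ←
chan [9+:5] = (word>>9) & 0x1f = 25
len [0+:9] = (word>>0) & 0x1ff = 424
state signed 9b, MSB=1: 477 - 512 = -35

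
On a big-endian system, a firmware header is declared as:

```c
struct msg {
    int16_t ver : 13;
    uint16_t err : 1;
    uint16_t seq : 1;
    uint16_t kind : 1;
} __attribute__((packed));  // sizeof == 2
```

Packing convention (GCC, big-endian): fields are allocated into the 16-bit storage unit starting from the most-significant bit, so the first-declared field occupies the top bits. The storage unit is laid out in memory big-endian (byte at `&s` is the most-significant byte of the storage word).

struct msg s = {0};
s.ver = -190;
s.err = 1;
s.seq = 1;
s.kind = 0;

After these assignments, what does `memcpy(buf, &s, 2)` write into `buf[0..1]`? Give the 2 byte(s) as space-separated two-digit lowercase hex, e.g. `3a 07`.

ver (13b) val=-190 bits=0x1f42 at bit 3: 0xfa10
err (1b) val=1 bits=0x1 at bit 2: 0xfa14
seq (1b) val=1 bits=0x1 at bit 1: 0xfa16
kind (1b) val=0 bits=0x0 at bit 0: 0xfa16
word = 0xfa16 → big-endian bytes:
  [0]=0xfa  [1]=0x16

fa 16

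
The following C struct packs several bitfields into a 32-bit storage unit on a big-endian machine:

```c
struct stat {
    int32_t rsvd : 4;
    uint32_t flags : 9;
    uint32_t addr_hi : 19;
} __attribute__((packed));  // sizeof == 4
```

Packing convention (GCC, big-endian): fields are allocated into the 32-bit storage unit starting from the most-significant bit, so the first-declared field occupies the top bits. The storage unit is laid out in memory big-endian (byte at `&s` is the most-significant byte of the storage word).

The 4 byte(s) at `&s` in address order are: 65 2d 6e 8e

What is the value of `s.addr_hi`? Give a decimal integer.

355982

[0]=0x65 [1]=0x2d [2]=0x6e [3]=0x8e (big-endian) → word 0x652d6e8e
rsvd:4 @ bit 28 → (0x652d6e8e>>28)&0xf = 0x6
flags:9 @ bit 19 → (0x652d6e8e>>19)&0x1ff = 0xa5
addr_hi:19 @ bit 0 → (0x652d6e8e>>0)&0x7ffff = 0x56e8e  ←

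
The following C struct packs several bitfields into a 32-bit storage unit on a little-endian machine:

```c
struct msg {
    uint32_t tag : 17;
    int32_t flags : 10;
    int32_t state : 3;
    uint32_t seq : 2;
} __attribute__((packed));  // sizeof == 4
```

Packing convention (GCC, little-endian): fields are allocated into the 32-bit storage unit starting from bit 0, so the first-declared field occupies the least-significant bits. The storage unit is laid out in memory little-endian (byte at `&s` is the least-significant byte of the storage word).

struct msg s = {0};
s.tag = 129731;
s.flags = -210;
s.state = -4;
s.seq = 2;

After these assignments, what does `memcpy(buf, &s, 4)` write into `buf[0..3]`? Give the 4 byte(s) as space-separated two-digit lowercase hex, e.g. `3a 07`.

tag (17b) val=129731 bits=0x1fac3 at bit 0: 0x0001fac3
flags (10b) val=-210 bits=0x32e at bit 17: 0x065dfac3
state (3b) val=-4 bits=0x4 at bit 27: 0x265dfac3
seq (2b) val=2 bits=0x2 at bit 30: 0xa65dfac3
word = 0xa65dfac3 → little-endian bytes:
  [0]=0xc3  [1]=0xfa  [2]=0x5d  [3]=0xa6

c3 fa 5d a6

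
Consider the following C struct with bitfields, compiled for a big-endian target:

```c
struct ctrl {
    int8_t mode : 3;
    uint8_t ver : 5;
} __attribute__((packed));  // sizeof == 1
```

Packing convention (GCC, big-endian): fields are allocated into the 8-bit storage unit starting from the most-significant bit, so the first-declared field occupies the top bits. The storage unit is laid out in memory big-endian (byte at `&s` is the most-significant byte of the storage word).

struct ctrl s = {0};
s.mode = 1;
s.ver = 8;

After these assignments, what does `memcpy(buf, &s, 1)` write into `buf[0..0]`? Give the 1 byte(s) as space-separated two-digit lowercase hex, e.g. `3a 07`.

28

[5+:3] mode=1 & 0x7 = 0x1; word=0x20
[0+:5] ver=8 & 0x1f = 0x8; word=0x28
word = 0x28 → big-endian bytes:
  [0]=0x28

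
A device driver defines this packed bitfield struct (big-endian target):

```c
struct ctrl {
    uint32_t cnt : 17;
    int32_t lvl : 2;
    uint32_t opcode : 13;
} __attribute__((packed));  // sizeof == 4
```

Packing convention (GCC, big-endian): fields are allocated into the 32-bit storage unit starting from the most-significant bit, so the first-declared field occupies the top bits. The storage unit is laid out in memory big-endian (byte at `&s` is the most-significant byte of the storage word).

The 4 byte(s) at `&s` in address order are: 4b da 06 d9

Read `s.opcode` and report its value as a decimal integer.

1753

[0]=0x4b [1]=0xda [2]=0x06 [3]=0xd9 (big-endian) → word 0x4bda06d9
cnt:17 @ bit 15 → (0x4bda06d9>>15)&0x1ffff = 0x97b4
lvl:2 @ bit 13 → (0x4bda06d9>>13)&0x3 = 0x0
opcode:13 @ bit 0 → (0x4bda06d9>>0)&0x1fff = 0x6d9  ←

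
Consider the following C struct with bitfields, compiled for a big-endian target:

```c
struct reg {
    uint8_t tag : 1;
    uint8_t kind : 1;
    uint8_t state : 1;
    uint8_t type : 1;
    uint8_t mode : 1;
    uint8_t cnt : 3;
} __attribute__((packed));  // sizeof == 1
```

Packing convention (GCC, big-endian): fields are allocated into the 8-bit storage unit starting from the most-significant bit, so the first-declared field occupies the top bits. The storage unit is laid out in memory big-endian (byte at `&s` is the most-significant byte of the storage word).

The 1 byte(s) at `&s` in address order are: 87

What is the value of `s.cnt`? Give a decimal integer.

[0]=0x87 (big-endian) → word 0x87
tag [7+:1] = (word>>7) & 0x1 = 1
kind [6+:1] = (word>>6) & 0x1 = 0
state [5+:1] = (word>>5) & 0x1 = 0
type [4+:1] = (word>>4) & 0x1 = 0
mode [3+:1] = (word>>3) & 0x1 = 0
cnt [0+:3] = (word>>0) & 0x7 = 7  ←

7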